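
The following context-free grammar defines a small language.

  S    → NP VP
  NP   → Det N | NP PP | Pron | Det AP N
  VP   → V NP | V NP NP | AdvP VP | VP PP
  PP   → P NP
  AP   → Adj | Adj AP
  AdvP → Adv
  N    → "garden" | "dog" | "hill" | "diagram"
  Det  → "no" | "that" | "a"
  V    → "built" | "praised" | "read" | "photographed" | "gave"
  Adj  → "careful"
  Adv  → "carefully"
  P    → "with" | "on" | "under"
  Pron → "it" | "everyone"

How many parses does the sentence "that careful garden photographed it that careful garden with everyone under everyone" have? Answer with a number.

Two of the 5 distinct bracketings:
[S [NP [Det that] [AP [Adj careful]] [N garden]] [VP [V photographed] [NP [Pron it]] [NP [NP [Det that] [AP [Adj careful]] [N garden]] [PP [P with] [NP [NP [Pron everyone]] [PP [P under] [NP [Pron everyone]]]]]]]]
[S [NP [Det that] [AP [Adj careful]] [N garden]] [VP [V photographed] [NP [Pron it]] [NP [NP [NP [Det that] [AP [Adj careful]] [N garden]] [PP [P with] [NP [Pron everyone]]]] [PP [P under] [NP [Pron everyone]]]]]]
The trees differ in how a recursive rule is bracketed over the same span.

5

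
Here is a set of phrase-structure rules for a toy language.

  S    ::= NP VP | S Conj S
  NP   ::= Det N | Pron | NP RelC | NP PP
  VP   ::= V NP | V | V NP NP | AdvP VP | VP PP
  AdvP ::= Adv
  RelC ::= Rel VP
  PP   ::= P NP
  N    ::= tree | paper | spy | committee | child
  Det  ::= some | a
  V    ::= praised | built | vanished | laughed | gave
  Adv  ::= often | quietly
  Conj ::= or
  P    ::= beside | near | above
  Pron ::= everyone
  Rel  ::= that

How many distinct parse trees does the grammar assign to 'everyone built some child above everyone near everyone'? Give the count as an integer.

5

Two of the 5 distinct bracketings:
[S [NP [Pron everyone]] [VP [V built] [NP [NP [Det some] [N child]] [PP [P above] [NP [NP [Pron everyone]] [PP [P near] [NP [Pron everyone]]]]]]]]
[S [NP [Pron everyone]] [VP [V built] [NP [NP [NP [Det some] [N child]] [PP [P above] [NP [Pron everyone]]]] [PP [P near] [NP [Pron everyone]]]]]]
The trees differ in how a recursive rule is bracketed over the same span.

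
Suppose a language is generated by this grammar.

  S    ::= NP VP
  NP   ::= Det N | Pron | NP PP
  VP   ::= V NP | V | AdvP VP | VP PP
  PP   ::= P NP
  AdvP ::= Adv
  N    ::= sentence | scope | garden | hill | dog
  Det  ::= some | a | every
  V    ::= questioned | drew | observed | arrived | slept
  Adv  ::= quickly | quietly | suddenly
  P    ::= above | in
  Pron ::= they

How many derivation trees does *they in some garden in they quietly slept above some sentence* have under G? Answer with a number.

Two of the 4 distinct bracketings:
[S [NP [NP [Pron they]] [PP [P in] [NP [NP [Det some] [N garden]] [PP [P in] [NP [Pron they]]]]]] [VP [AdvP [Adv quietly]] [VP [VP [V slept]] [PP [P above] [NP [Det some] [N sentence]]]]]]
[S [NP [NP [Pron they]] [PP [P in] [NP [NP [Det some] [N garden]] [PP [P in] [NP [Pron they]]]]]] [VP [VP [AdvP [Adv quietly]] [VP [V slept]]] [PP [P above] [NP [Det some] [N sentence]]]]]
The trees differ in how a recursive rule is bracketed over the same span.

4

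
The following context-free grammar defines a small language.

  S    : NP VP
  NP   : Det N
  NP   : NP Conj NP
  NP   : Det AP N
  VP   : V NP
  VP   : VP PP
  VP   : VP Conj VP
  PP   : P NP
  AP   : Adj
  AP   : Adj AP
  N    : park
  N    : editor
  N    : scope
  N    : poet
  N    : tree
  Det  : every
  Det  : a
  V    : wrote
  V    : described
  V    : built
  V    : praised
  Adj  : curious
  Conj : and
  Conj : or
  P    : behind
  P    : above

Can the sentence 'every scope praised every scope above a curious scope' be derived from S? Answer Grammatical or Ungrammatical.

[S [NP [Det every] [N scope]] [VP [VP [V praised] [NP [Det every] [N scope]]] [PP [P above] [NP [Det a] [AP [Adj curious]] [N scope]]]]]
Every word is introduced by a lexical rule and the phrasal rules combine the resulting categories into a single S.

Grammatical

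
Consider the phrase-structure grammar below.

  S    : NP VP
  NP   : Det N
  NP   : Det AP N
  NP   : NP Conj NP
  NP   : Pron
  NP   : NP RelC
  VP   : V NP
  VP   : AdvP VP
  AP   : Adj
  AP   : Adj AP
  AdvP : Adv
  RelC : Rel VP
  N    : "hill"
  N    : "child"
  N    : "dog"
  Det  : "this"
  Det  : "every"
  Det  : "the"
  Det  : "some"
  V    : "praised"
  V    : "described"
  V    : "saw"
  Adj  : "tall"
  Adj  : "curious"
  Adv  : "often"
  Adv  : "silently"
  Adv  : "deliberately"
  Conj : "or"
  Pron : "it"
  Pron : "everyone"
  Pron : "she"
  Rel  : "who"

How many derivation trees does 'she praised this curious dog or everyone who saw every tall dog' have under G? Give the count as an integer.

The two bracketings:
[S [NP [Pron she]] [VP [V praised] [NP [NP [Det this] [AP [Adj curious]] [N dog]] [Conj or] [NP [NP [Pron everyone]] [RelC [Rel who] [VP [V saw] [NP [Det every] [AP [Adj tall]] [N dog]]]]]]]]
[S [NP [Pron she]] [VP [V praised] [NP [NP [NP [Det this] [AP [Adj curious]] [N dog]] [Conj or] [NP [Pron everyone]]] [RelC [Rel who] [VP [V saw] [NP [Det every] [AP [Adj tall]] [N dog]]]]]]]
The trees differ in how a recursive rule is bracketed over the same span.

2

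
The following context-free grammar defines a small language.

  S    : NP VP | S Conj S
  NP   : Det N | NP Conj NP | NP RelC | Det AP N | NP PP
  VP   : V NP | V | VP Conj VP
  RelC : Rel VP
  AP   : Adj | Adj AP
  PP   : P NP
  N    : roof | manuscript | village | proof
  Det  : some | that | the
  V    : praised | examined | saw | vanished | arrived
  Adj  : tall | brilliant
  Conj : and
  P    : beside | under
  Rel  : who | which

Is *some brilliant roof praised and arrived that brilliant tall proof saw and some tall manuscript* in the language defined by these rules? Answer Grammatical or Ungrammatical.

For S → NP VP, the only prefix that parses as NP is 'some brilliant roof', but the remainder 'praised and arrived that brilliant tall proof saw and some tall manuscript' is not a VP under these rules. The alternative S rule S → S Conj S likewise has no satisfying split.

Ungrammatical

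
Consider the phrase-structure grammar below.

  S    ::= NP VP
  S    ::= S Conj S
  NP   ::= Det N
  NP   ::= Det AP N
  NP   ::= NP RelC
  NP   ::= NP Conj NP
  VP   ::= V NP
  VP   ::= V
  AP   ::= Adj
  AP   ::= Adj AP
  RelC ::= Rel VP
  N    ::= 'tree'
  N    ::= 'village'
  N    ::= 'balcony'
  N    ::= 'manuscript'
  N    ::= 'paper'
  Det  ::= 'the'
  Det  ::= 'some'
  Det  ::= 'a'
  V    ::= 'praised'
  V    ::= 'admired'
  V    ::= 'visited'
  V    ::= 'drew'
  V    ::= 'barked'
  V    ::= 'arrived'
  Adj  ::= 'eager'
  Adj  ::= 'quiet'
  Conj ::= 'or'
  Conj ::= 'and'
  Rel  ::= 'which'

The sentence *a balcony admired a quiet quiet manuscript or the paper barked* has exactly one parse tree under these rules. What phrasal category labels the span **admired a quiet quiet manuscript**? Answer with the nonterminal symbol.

S
  S
    NP
      Det: a
      N: balcony
    VP
      V: admired
      NP
        Det: a
        AP
          Adj: quiet
          AP
            Adj: quiet
        N: manuscript
  Conj: or
  S
    NP
      Det: the
      N: paper
    VP
      V: barked
The span 'admired a quiet quiet manuscript' is the VP node built by VP → V NP.

VP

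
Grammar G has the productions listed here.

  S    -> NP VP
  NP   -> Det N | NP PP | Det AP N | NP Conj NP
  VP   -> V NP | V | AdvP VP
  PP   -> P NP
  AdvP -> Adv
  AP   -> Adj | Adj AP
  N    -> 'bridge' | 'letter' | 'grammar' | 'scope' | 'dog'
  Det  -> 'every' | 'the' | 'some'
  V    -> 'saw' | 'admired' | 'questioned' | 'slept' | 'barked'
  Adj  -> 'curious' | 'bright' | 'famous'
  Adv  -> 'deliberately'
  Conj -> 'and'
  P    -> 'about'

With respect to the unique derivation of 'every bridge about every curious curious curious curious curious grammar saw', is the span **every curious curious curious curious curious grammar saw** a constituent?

[S [NP [NP [Det every] [N bridge]] [PP [P about] [NP [Det every] [AP [Adj curious] [AP [Adj curious] [AP [Adj curious] [AP [Adj curious] [AP [Adj curious]]]]]] [N grammar]]]] [VP [V saw]]]
The smallest constituent containing 'every curious curious curious curious curious grammar saw' is the S spanning 'every bridge about every curious curious curious curious curious grammar saw'; no single node in the tree dominates exactly the given words.

No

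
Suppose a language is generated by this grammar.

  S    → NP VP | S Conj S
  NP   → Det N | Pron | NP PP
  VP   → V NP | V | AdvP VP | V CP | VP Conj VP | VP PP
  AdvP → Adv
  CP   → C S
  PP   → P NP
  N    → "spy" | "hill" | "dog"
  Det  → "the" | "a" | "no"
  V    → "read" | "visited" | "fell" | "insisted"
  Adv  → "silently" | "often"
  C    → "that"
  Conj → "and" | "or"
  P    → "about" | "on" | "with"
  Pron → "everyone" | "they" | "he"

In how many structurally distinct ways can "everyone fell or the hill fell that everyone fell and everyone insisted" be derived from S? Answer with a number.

3

Two of the 3 distinct bracketings:
[S [S [NP [Pron everyone]] [VP [V fell]]] [Conj or] [S [NP [Det the] [N hill]] [VP [V fell] [CP [C that] [S [S [NP [Pron everyone]] [VP [V fell]]] [Conj and] [S [NP [Pron everyone]] [VP [V insisted]]]]]]]]
[S [S [NP [Pron everyone]] [VP [V fell]]] [Conj or] [S [S [NP [Det the] [N hill]] [VP [V fell] [CP [C that] [S [NP [Pron everyone]] [VP [V fell]]]]]] [Conj and] [S [NP [Pron everyone]] [VP [V insisted]]]]]
The trees differ in how a recursive rule is bracketed over the same span.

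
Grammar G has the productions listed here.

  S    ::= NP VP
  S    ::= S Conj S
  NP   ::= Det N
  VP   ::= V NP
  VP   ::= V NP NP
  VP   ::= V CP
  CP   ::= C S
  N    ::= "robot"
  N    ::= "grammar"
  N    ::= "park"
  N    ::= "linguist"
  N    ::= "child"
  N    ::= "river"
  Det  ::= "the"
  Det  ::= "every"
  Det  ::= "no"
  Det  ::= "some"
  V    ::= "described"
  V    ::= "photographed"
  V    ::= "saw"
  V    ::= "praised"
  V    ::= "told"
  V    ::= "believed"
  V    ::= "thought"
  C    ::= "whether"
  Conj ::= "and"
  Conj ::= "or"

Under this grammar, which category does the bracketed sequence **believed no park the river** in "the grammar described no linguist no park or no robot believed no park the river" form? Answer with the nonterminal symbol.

S
  S
    NP
      Det: the
      N: grammar
    VP
      V: described
      NP
        Det: no
        N: linguist
      NP
        Det: no
        N: park
  Conj: or
  S
    NP
      Det: no
      N: robot
    VP
      V: believed
      NP
        Det: no
        N: park
      NP
        Det: the
        N: river
The span 'believed no park the river' is the VP node built by VP → V NP NP.

VP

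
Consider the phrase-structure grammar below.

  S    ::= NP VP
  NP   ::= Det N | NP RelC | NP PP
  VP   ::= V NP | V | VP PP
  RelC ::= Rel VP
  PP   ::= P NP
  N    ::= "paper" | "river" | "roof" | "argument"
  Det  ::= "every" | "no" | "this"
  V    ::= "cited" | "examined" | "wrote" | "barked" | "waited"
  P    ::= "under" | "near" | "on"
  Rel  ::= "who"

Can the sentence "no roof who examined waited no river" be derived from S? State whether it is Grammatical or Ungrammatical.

Grammatical

S
  NP
    NP
      Det: no
      N: roof
    RelC
      Rel: who
      VP
        V: examined
  VP
    V: waited
    NP
      Det: no
      N: river
Each bracket corresponds to one application of a listed rule, so the string is derivable from S.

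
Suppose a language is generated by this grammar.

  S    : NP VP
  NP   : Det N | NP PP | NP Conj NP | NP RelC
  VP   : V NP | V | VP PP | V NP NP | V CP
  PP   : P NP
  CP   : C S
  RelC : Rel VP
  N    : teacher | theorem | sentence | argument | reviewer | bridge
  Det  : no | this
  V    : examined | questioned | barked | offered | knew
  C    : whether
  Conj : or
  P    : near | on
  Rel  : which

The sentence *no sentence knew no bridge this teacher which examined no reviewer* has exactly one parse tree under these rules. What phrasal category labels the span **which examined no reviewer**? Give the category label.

RelC

[S [NP [Det no] [N sentence]] [VP [V knew] [NP [Det no] [N bridge]] [NP [NP [Det this] [N teacher]] [RelC [Rel which] [VP [V examined] [NP [Det no] [N reviewer]]]]]]]
The span 'which examined no reviewer' is the RelC node built by RelC → Rel VP.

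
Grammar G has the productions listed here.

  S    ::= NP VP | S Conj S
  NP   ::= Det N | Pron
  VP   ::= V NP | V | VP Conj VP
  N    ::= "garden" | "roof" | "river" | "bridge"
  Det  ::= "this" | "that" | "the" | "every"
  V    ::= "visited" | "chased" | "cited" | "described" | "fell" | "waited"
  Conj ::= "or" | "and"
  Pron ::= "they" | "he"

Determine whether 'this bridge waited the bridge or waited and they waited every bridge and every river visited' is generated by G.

[S [S [NP [Det this] [N bridge]] [VP [VP [V waited] [NP [Det the] [N bridge]]] [Conj or] [VP [V waited]]]] [Conj and] [S [S [NP [Pron they]] [VP [V waited] [NP [Det every] [N bridge]]]] [Conj and] [S [NP [Det every] [N river]] [VP [V visited]]]]]
Every word is introduced by a lexical rule and the phrasal rules combine the resulting categories into a single S.

Grammatical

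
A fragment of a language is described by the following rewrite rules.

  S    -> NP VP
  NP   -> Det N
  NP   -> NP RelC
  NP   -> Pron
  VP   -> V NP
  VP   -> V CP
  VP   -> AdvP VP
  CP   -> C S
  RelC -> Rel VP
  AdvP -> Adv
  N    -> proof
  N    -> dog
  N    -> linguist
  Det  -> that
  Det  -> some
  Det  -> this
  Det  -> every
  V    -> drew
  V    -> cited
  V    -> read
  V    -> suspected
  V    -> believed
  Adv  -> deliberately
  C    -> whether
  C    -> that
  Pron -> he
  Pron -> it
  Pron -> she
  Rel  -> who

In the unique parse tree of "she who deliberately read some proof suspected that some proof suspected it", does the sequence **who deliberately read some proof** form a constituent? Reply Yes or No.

Yes

[S [NP [NP [Pron she]] [RelC [Rel who] [VP [AdvP [Adv deliberately]] [VP [V read] [NP [Det some] [N proof]]]]]] [VP [V suspected] [CP [C that] [S [NP [Det some] [N proof]] [VP [V suspected] [NP [Pron it]]]]]]]
The words 'who deliberately read some proof' are exhaustively dominated by a single RelC node (built by RelC → Rel VP), so they form a constituent.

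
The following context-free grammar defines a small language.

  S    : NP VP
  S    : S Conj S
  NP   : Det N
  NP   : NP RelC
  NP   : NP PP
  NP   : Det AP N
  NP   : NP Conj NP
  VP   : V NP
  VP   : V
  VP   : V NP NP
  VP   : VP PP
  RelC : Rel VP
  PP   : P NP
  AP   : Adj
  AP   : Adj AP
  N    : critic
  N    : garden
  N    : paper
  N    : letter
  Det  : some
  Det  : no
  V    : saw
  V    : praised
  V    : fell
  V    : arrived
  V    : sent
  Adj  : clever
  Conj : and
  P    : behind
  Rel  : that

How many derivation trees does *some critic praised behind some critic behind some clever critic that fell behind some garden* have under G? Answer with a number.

Two of the 10 distinct bracketings:
[S [NP [Det some] [N critic]] [VP [VP [V praised]] [PP [P behind] [NP [NP [NP [Det some] [N critic]] [PP [P behind] [NP [Det some] [AP [Adj clever]] [N critic]]]] [RelC [Rel that] [VP [VP [V fell]] [PP [P behind] [NP [Det some] [N garden]]]]]]]]]
[S [NP [Det some] [N critic]] [VP [VP [V praised]] [PP [P behind] [NP [NP [Det some] [N critic]] [PP [P behind] [NP [NP [Det some] [AP [Adj clever]] [N critic]] [RelC [Rel that] [VP [VP [V fell]] [PP [P behind] [NP [Det some] [N garden]]]]]]]]]]]
The trees differ in how a recursive rule is bracketed over the same span.

10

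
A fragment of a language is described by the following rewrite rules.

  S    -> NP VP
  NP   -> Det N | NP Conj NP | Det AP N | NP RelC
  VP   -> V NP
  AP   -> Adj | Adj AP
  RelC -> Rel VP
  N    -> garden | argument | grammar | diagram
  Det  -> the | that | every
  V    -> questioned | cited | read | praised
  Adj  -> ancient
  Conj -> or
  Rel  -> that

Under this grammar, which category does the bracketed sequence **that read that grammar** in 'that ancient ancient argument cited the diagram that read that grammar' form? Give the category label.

RelC

S
  NP
    Det: that
    AP
      Adj: ancient
      AP
        Adj: ancient
    N: argument
  VP
    V: cited
    NP
      NP
        Det: the
        N: diagram
      RelC
        Rel: that
        VP
          V: read
          NP
            Det: that
            N: grammar
The span 'that read that grammar' is the RelC node built by RelC → Rel VP.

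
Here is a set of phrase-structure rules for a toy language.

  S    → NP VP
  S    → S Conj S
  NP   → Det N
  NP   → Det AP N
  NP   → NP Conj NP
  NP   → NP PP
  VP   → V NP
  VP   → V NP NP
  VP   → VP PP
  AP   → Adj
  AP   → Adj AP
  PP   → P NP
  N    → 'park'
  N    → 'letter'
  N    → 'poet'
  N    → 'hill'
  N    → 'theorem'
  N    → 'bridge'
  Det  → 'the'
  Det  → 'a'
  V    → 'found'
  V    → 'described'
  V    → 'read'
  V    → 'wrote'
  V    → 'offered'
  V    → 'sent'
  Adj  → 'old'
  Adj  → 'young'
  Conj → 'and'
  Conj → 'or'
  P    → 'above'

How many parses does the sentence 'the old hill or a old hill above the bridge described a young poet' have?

The two bracketings:
[S [NP [NP [Det the] [AP [Adj old]] [N hill]] [Conj or] [NP [NP [Det a] [AP [Adj old]] [N hill]] [PP [P above] [NP [Det the] [N bridge]]]]] [VP [V described] [NP [Det a] [AP [Adj young]] [N poet]]]]
[S [NP [NP [NP [Det the] [AP [Adj old]] [N hill]] [Conj or] [NP [Det a] [AP [Adj old]] [N hill]]] [PP [P above] [NP [Det the] [N bridge]]]] [VP [V described] [NP [Det a] [AP [Adj young]] [N poet]]]]
The trees differ in how a recursive rule is bracketed over the same span.

2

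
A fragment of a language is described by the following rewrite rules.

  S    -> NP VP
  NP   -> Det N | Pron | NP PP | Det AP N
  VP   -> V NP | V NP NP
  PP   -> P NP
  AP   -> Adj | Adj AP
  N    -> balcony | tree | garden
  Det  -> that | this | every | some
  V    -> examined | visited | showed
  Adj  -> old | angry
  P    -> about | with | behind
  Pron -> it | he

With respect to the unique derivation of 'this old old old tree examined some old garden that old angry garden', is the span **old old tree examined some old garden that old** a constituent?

No

[S [NP [Det this] [AP [Adj old] [AP [Adj old] [AP [Adj old]]]] [N tree]] [VP [V examined] [NP [Det some] [AP [Adj old]] [N garden]] [NP [Det that] [AP [Adj old] [AP [Adj angry]]] [N garden]]]]
The smallest constituent containing 'old old tree examined some old garden that old' is the S spanning 'this old old old tree examined some old garden that old angry garden'; no single node in the tree dominates exactly the given words.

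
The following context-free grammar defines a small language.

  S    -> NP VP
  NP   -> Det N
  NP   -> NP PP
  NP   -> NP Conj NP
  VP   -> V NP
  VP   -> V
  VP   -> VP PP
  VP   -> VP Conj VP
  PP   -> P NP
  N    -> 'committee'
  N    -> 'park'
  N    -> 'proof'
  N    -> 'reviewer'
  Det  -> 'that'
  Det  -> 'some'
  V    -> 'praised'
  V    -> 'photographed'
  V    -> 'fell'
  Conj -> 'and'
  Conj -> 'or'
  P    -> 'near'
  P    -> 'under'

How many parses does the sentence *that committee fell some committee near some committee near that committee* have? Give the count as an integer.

Two of the 5 distinct bracketings:
[S [NP [Det that] [N committee]] [VP [V fell] [NP [NP [Det some] [N committee]] [PP [P near] [NP [NP [Det some] [N committee]] [PP [P near] [NP [Det that] [N committee]]]]]]]]
[S [NP [Det that] [N committee]] [VP [V fell] [NP [NP [NP [Det some] [N committee]] [PP [P near] [NP [Det some] [N committee]]]] [PP [P near] [NP [Det that] [N committee]]]]]]
The trees differ in how a recursive rule is bracketed over the same span.

5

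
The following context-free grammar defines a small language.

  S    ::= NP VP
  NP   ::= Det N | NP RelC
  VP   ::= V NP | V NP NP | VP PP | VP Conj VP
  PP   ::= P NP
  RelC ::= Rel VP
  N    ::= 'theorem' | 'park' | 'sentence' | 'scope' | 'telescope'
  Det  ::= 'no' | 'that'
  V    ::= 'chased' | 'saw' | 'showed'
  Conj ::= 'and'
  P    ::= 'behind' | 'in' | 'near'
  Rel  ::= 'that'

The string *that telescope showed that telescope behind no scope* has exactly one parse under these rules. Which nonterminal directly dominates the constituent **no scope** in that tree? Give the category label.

PP

[S [NP [Det that] [N telescope]] [VP [VP [V showed] [NP [Det that] [N telescope]]] [PP [P behind] [NP [Det no] [N scope]]]]]
The span 'no scope' is the NP node built by NP → Det N.
Its mother is the PP built by PP → P NP.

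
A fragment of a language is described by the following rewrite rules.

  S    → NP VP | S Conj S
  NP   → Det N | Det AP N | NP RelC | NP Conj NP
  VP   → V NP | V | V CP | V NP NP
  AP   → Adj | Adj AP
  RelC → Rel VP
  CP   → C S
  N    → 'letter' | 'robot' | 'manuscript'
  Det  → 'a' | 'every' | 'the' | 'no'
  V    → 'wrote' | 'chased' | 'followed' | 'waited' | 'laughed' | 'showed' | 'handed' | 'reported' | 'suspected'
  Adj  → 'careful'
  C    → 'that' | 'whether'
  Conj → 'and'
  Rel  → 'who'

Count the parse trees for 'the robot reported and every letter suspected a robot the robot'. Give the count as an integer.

1

[S [S [NP [Det the] [N robot]] [VP [V reported]]] [Conj and] [S [NP [Det every] [N letter]] [VP [V suspected] [NP [Det a] [N robot]] [NP [Det the] [N robot]]]]]
No rule offers an alternative attachment or grouping for any span, so this is the only derivation.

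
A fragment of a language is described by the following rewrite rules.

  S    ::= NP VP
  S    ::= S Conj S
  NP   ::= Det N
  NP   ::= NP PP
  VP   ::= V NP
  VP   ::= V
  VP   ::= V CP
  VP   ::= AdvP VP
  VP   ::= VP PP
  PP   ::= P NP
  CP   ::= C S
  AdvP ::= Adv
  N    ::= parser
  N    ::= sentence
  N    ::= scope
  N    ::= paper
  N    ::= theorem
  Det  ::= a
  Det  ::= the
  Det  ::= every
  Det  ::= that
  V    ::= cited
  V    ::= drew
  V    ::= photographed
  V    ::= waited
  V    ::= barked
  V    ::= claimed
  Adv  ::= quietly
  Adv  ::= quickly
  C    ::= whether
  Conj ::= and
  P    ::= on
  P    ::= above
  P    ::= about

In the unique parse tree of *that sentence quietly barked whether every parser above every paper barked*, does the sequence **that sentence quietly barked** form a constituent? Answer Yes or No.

No

[S [NP [Det that] [N sentence]] [VP [AdvP [Adv quietly]] [VP [V barked] [CP [C whether] [S [NP [NP [Det every] [N parser]] [PP [P above] [NP [Det every] [N paper]]]] [VP [V barked]]]]]]]
The smallest constituent containing 'that sentence quietly barked' is the S spanning 'that sentence quietly barked whether every parser above every paper barked'; no single node in the tree dominates exactly the given words.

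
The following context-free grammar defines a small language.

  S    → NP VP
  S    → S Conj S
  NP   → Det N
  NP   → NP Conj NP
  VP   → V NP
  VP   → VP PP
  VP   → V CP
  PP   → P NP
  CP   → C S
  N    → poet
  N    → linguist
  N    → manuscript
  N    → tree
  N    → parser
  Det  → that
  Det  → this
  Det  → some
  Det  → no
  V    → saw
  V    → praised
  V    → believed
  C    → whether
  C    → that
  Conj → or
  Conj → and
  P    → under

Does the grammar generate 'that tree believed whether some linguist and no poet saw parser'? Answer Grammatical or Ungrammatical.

A V word can never sit immediately before an N word in any string this grammar generates, so the substring 'saw parser' rules out a derivation.

Ungrammatical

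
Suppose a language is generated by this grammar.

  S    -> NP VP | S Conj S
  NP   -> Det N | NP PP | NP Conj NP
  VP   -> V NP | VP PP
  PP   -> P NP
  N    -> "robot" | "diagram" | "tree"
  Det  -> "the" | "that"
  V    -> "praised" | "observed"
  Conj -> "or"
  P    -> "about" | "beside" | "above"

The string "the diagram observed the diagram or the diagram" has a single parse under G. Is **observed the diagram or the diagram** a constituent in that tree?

Yes

[S [NP [Det the] [N diagram]] [VP [V observed] [NP [NP [Det the] [N diagram]] [Conj or] [NP [Det the] [N diagram]]]]]
The words 'observed the diagram or the diagram' are exhaustively dominated by a single VP node (built by VP → V NP), so they form a constituent.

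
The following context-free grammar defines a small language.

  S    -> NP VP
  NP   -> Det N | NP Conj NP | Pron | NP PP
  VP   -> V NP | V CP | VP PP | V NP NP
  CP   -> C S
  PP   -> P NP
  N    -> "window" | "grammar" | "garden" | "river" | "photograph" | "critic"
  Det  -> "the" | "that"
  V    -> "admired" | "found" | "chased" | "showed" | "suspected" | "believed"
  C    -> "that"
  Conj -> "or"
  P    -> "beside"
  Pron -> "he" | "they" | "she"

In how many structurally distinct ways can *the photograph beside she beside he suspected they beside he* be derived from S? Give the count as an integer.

4

Two of the 4 distinct bracketings:
[S [NP [NP [Det the] [N photograph]] [PP [P beside] [NP [NP [Pron she]] [PP [P beside] [NP [Pron he]]]]]] [VP [V suspected] [NP [NP [Pron they]] [PP [P beside] [NP [Pron he]]]]]]
[S [NP [NP [Det the] [N photograph]] [PP [P beside] [NP [NP [Pron she]] [PP [P beside] [NP [Pron he]]]]]] [VP [VP [V suspected] [NP [Pron they]]] [PP [P beside] [NP [Pron he]]]]]
The difference turns on whether VP → VP PP is used at the relevant span, versus an alternative expansion of VP.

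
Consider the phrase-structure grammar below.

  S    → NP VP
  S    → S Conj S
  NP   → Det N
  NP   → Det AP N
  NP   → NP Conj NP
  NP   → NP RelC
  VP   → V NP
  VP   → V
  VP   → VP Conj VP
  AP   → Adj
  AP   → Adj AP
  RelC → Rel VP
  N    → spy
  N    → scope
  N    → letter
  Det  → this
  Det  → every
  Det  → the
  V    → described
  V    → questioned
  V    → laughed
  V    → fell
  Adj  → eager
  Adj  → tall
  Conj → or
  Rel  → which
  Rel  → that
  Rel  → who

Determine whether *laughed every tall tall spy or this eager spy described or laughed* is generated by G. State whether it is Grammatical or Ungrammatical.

For S → NP VP, no prefix of the string parses as an NP. The alternative S rule S → S Conj S likewise has no satisfying split.

Ungrammatical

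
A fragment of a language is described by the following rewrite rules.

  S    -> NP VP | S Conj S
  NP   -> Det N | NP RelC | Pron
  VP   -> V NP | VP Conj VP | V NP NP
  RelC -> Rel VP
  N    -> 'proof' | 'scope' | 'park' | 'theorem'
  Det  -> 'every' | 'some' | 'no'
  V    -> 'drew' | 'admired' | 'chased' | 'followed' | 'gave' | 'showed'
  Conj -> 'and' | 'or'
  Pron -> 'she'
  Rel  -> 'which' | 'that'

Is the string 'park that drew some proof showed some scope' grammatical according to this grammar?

For S → NP VP, no prefix of the string parses as an NP. The alternative S rule S → S Conj S likewise has no satisfying split.

Ungrammatical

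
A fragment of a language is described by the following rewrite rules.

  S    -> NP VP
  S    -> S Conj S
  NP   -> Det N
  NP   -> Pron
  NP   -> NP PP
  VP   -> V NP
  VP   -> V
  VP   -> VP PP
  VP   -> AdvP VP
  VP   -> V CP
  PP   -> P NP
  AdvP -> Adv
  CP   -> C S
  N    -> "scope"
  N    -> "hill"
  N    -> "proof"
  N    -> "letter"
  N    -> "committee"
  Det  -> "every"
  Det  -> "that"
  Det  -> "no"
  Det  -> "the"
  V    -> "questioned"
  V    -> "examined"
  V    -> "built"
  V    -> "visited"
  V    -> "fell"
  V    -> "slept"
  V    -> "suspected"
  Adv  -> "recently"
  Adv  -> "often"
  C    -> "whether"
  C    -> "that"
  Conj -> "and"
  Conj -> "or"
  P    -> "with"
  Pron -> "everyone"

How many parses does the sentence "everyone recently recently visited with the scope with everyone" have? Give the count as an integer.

Two of the 9 distinct bracketings:
[S [NP [Pron everyone]] [VP [VP [AdvP [Adv recently]] [VP [AdvP [Adv recently]] [VP [V visited]]]] [PP [P with] [NP [NP [Det the] [N scope]] [PP [P with] [NP [Pron everyone]]]]]]]
[S [NP [Pron everyone]] [VP [VP [VP [AdvP [Adv recently]] [VP [AdvP [Adv recently]] [VP [V visited]]]] [PP [P with] [NP [Det the] [N scope]]]] [PP [P with] [NP [Pron everyone]]]]]
The difference turns on whether NP → NP PP is used at the relevant span, versus an alternative expansion of NP.

9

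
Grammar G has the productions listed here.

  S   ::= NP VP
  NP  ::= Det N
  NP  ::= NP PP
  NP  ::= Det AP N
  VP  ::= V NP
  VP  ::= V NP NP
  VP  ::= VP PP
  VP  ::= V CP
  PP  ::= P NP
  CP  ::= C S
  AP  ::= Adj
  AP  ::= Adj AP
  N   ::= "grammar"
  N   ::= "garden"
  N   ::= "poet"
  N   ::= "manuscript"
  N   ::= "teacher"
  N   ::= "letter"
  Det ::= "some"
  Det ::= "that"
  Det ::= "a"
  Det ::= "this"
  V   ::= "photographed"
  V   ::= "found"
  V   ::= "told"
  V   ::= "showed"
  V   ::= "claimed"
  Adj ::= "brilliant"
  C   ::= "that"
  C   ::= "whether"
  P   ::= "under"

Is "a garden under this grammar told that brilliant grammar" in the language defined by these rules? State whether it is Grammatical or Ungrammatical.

S
  NP
    NP
      Det: a
      N: garden
    PP
      P: under
      NP
        Det: this
        N: grammar
  VP
    V: told
    NP
      Det: that
      AP
        Adj: brilliant
      N: grammar
The bracketing above is licensed at every node by one of the given productions, with S at the root.

Grammatical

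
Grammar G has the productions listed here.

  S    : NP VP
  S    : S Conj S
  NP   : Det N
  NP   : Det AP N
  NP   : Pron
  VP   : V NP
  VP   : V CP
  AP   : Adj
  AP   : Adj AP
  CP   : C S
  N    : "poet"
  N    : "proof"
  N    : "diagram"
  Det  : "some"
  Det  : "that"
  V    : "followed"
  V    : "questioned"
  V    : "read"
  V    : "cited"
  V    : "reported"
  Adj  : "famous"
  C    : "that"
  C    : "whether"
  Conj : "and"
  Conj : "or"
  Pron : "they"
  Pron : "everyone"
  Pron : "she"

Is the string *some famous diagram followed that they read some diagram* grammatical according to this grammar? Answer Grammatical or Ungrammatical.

S
  NP
    Det: some
    AP
      Adj: famous
    N: diagram
  VP
    V: followed
    CP
      C: that
      S
        NP
          Pron: they
        VP
          V: read
          NP
            Det: some
            N: diagram
The bracketing above is licensed at every node by one of the given productions, with S at the root.

Grammatical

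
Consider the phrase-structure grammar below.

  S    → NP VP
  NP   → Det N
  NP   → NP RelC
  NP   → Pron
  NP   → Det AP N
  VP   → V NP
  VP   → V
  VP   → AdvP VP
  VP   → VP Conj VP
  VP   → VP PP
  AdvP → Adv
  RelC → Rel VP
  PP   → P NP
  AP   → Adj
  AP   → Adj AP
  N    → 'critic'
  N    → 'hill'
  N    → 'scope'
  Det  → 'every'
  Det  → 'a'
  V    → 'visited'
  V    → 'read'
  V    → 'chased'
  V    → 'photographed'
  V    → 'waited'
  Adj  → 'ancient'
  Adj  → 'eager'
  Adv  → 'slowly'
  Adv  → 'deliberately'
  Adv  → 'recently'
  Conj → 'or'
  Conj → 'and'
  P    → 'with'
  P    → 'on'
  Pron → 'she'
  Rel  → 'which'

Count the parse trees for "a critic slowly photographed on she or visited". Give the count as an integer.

Two of the 3 distinct bracketings:
[S [NP [Det a] [N critic]] [VP [AdvP [Adv slowly]] [VP [VP [VP [V photographed]] [PP [P on] [NP [Pron she]]]] [Conj or] [VP [V visited]]]]]
[S [NP [Det a] [N critic]] [VP [VP [AdvP [Adv slowly]] [VP [VP [V photographed]] [PP [P on] [NP [Pron she]]]]] [Conj or] [VP [V visited]]]]
The trees differ in how a recursive rule is bracketed over the same span.

3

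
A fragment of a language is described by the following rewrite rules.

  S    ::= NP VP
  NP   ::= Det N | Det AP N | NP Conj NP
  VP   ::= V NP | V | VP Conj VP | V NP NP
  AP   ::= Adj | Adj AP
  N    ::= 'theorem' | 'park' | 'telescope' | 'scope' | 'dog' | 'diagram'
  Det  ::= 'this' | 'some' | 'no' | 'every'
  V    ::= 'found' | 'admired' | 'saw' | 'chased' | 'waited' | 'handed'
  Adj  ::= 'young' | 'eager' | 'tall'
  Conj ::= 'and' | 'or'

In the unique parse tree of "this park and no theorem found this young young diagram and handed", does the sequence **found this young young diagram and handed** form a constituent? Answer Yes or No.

[S [NP [NP [Det this] [N park]] [Conj and] [NP [Det no] [N theorem]]] [VP [VP [V found] [NP [Det this] [AP [Adj young] [AP [Adj young]]] [N diagram]]] [Conj and] [VP [V handed]]]]
The words 'found this young young diagram and handed' are exhaustively dominated by a single VP node (built by VP → VP Conj VP), so they form a constituent.

Yes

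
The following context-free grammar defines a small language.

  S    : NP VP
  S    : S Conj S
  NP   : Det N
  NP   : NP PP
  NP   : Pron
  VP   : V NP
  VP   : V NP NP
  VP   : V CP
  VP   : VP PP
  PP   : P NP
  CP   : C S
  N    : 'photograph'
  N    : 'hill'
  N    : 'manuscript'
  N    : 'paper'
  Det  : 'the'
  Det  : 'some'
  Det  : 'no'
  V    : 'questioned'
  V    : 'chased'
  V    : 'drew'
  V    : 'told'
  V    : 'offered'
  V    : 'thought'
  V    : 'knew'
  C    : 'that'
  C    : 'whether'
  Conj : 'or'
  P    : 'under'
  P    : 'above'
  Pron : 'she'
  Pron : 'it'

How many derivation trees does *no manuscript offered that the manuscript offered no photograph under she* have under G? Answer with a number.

Two of the 3 distinct bracketings:
[S [NP [Det no] [N manuscript]] [VP [V offered] [CP [C that] [S [NP [Det the] [N manuscript]] [VP [V offered] [NP [NP [Det no] [N photograph]] [PP [P under] [NP [Pron she]]]]]]]]]
[S [NP [Det no] [N manuscript]] [VP [V offered] [CP [C that] [S [NP [Det the] [N manuscript]] [VP [VP [V offered] [NP [Det no] [N photograph]]] [PP [P under] [NP [Pron she]]]]]]]]
The difference turns on whether NP → NP PP is used at the relevant span, versus an alternative expansion of NP.

3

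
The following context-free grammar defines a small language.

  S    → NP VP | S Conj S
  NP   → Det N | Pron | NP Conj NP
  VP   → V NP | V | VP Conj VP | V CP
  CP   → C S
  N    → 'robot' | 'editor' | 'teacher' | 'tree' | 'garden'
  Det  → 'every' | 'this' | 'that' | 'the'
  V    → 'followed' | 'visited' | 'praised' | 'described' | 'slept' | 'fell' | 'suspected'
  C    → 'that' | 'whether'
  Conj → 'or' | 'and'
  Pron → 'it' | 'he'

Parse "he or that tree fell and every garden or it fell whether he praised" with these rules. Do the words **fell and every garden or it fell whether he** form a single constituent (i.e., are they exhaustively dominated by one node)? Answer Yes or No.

No

[S [S [NP [NP [Pron he]] [Conj or] [NP [Det that] [N tree]]] [VP [V fell]]] [Conj and] [S [NP [NP [Det every] [N garden]] [Conj or] [NP [Pron it]]] [VP [V fell] [CP [C whether] [S [NP [Pron he]] [VP [V praised]]]]]]]
The smallest constituent containing 'fell and every garden or it fell whether he' is the S spanning 'he or that tree fell and every garden or it fell whether he praised'; no single node in the tree dominates exactly the given words.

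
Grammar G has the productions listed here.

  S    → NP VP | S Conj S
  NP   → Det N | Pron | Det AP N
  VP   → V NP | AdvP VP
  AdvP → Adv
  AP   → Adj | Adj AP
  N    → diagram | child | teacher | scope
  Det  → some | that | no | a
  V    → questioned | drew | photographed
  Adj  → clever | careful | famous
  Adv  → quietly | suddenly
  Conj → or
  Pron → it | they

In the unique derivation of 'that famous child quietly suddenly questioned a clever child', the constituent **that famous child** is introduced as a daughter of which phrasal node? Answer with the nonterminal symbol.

[S [NP [Det that] [AP [Adj famous]] [N child]] [VP [AdvP [Adv quietly]] [VP [AdvP [Adv suddenly]] [VP [V questioned] [NP [Det a] [AP [Adj clever]] [N child]]]]]]
The span 'that famous child' is the NP node built by NP → Det AP N.
Its mother is the S built by S → NP VP.

S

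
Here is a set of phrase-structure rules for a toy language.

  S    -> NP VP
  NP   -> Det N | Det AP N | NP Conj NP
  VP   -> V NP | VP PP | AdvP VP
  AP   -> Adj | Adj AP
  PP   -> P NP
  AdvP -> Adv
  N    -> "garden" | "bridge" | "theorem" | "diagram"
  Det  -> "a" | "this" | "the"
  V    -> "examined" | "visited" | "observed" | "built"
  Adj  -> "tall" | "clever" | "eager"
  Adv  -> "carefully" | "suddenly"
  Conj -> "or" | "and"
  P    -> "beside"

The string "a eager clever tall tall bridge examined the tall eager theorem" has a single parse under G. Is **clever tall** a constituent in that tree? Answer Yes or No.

[S [NP [Det a] [AP [Adj eager] [AP [Adj clever] [AP [Adj tall] [AP [Adj tall]]]]] [N bridge]] [VP [V examined] [NP [Det the] [AP [Adj tall] [AP [Adj eager]]] [N theorem]]]]
The smallest constituent containing 'clever tall' is the AP spanning 'clever tall tall'; no single node in the tree dominates exactly the given words.

No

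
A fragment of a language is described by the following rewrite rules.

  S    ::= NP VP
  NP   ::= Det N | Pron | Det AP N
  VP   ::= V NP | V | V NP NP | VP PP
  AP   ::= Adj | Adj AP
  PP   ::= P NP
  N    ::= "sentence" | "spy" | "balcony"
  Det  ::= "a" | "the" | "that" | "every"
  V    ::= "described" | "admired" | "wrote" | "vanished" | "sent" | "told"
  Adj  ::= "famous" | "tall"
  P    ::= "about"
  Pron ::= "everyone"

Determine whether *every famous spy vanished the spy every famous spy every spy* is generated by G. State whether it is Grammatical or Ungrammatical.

For S → NP VP, the only prefix that parses as NP is 'every famous spy', but the remainder 'vanished the spy every famous spy every spy' is not a VP under these rules.

Ungrammatical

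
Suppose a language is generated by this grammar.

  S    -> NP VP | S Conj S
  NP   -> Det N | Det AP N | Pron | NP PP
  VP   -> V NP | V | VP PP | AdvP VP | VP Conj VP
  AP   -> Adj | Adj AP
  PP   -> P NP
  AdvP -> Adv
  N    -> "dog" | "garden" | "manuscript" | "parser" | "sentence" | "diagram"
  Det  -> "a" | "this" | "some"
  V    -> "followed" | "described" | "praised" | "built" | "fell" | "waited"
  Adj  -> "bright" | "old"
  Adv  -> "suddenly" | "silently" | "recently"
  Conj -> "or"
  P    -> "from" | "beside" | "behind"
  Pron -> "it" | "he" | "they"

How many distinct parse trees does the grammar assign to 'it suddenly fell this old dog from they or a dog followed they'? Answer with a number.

3

Two of the 3 distinct bracketings:
[S [S [NP [Pron it]] [VP [VP [AdvP [Adv suddenly]] [VP [V fell] [NP [Det this] [AP [Adj old]] [N dog]]]] [PP [P from] [NP [Pron they]]]]] [Conj or] [S [NP [Det a] [N dog]] [VP [V followed] [NP [Pron they]]]]]
[S [S [NP [Pron it]] [VP [AdvP [Adv suddenly]] [VP [V fell] [NP [NP [Det this] [AP [Adj old]] [N dog]] [PP [P from] [NP [Pron they]]]]]]] [Conj or] [S [NP [Det a] [N dog]] [VP [V followed] [NP [Pron they]]]]]
The difference turns on whether NP → NP PP is used at the relevant span, versus an alternative expansion of NP.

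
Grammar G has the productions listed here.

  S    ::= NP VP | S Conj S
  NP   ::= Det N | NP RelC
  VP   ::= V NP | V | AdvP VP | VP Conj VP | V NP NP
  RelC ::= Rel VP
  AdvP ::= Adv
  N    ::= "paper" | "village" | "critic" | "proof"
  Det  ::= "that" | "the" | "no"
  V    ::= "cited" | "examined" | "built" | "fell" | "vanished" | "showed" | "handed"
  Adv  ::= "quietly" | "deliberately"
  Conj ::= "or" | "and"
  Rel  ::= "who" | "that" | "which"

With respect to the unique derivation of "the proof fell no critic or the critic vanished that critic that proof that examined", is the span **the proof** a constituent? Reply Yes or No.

Yes

[S [S [NP [Det the] [N proof]] [VP [V fell] [NP [Det no] [N critic]]]] [Conj or] [S [NP [Det the] [N critic]] [VP [V vanished] [NP [Det that] [N critic]] [NP [NP [Det that] [N proof]] [RelC [Rel that] [VP [V examined]]]]]]]
The words 'the proof' are exhaustively dominated by a single NP node (built by NP → Det N), so they form a constituent.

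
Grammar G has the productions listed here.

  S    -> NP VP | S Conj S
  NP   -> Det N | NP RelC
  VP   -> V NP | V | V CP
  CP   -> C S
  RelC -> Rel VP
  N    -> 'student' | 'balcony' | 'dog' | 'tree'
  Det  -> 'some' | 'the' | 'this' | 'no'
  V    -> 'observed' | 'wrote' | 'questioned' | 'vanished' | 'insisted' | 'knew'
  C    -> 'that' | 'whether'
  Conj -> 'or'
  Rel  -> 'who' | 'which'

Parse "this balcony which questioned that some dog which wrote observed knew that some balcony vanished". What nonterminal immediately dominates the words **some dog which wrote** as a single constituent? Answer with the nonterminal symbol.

S
  NP
    NP
      Det: this
      N: balcony
    RelC
      Rel: which
      VP
        V: questioned
        CP
          C: that
          S
            NP
              NP
                Det: some
                N: dog
              RelC
                Rel: which
                VP
                  V: wrote
            VP
              V: observed
  VP
    V: knew
    CP
      C: that
      S
        NP
          Det: some
          N: balcony
        VP
          V: vanished
The span 'some dog which wrote' is the NP node built by NP → NP RelC.

NP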